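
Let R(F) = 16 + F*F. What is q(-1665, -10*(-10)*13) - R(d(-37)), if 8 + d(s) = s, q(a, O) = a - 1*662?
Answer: -4368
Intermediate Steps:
q(a, O) = -662 + a (q(a, O) = a - 662 = -662 + a)
d(s) = -8 + s
R(F) = 16 + F²
q(-1665, -10*(-10)*13) - R(d(-37)) = (-662 - 1665) - (16 + (-8 - 37)²) = -2327 - (16 + (-45)²) = -2327 - (16 + 2025) = -2327 - 1*2041 = -2327 - 2041 = -4368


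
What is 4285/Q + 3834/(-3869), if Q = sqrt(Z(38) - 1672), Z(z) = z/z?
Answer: -3834/3869 - 4285*I*sqrt(1671)/1671 ≈ -0.99095 - 104.82*I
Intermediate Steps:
Z(z) = 1
Q = I*sqrt(1671) (Q = sqrt(1 - 1672) = sqrt(-1671) = I*sqrt(1671) ≈ 40.878*I)
4285/Q + 3834/(-3869) = 4285/((I*sqrt(1671))) + 3834/(-3869) = 4285*(-I*sqrt(1671)/1671) + 3834*(-1/3869) = -4285*I*sqrt(1671)/1671 - 3834/3869 = -3834/3869 - 4285*I*sqrt(1671)/1671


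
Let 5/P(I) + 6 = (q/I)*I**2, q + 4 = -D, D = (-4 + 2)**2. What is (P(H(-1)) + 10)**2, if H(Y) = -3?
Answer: 34225/324 ≈ 105.63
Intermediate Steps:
D = 4 (D = (-2)**2 = 4)
q = -8 (q = -4 - 1*4 = -4 - 4 = -8)
P(I) = 5/(-6 - 8*I) (P(I) = 5/(-6 + (-8/I)*I**2) = 5/(-6 - 8*I))
(P(H(-1)) + 10)**2 = (-5/(6 + 8*(-3)) + 10)**2 = (-5/(6 - 24) + 10)**2 = (-5/(-18) + 10)**2 = (-5*(-1/18) + 10)**2 = (5/18 + 10)**2 = (185/18)**2 = 34225/324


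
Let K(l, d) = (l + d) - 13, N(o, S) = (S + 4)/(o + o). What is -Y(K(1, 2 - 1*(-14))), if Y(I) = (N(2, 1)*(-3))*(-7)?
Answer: -105/4 ≈ -26.250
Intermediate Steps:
N(o, S) = (4 + S)/(2*o) (N(o, S) = (4 + S)/((2*o)) = (4 + S)*(1/(2*o)) = (4 + S)/(2*o))
K(l, d) = -13 + d + l (K(l, d) = (d + l) - 13 = -13 + d + l)
Y(I) = 105/4 (Y(I) = (((1/2)*(4 + 1)/2)*(-3))*(-7) = (((1/2)*(1/2)*5)*(-3))*(-7) = ((5/4)*(-3))*(-7) = -15/4*(-7) = 105/4)
-Y(K(1, 2 - 1*(-14))) = -1*105/4 = -105/4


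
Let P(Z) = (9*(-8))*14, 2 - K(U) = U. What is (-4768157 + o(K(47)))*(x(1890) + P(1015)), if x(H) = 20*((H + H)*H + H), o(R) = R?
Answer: -681475206255984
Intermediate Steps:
K(U) = 2 - U
x(H) = 20*H + 40*H² (x(H) = 20*((2*H)*H + H) = 20*(2*H² + H) = 20*(H + 2*H²) = 20*H + 40*H²)
P(Z) = -1008 (P(Z) = -72*14 = -1008)
(-4768157 + o(K(47)))*(x(1890) + P(1015)) = (-4768157 + (2 - 1*47))*(20*1890*(1 + 2*1890) - 1008) = (-4768157 + (2 - 47))*(20*1890*(1 + 3780) - 1008) = (-4768157 - 45)*(20*1890*3781 - 1008) = -4768202*(142921800 - 1008) = -4768202*142920792 = -681475206255984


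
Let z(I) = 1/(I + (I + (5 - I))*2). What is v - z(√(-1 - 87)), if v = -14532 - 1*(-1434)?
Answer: (-26196*√22 + 130981*I)/(2*(√22 - 5*I)) ≈ -13098.0 + 0.049898*I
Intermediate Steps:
v = -13098 (v = -14532 + 1434 = -13098)
z(I) = 1/(10 + I) (z(I) = 1/(I + 5*2) = 1/(I + 10) = 1/(10 + I))
v - z(√(-1 - 87)) = -13098 - 1/(10 + √(-1 - 87)) = -13098 - 1/(10 + √(-88)) = -13098 - 1/(10 + 2*I*√22)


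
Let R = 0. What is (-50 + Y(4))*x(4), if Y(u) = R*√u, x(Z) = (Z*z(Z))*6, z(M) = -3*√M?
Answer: 7200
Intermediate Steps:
x(Z) = -18*Z^(3/2) (x(Z) = (Z*(-3*√Z))*6 = -3*Z^(3/2)*6 = -18*Z^(3/2))
Y(u) = 0 (Y(u) = 0*√u = 0)
(-50 + Y(4))*x(4) = (-50 + 0)*(-18*4^(3/2)) = -(-900)*8 = -50*(-144) = 7200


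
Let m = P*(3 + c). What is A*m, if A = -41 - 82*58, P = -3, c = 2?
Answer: 71955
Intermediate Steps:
A = -4797 (A = -41 - 4756 = -4797)
m = -15 (m = -3*(3 + 2) = -3*5 = -15)
A*m = -4797*(-15) = 71955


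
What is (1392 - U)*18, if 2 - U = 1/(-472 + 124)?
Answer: 1451157/58 ≈ 25020.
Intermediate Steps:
U = 697/348 (U = 2 - 1/(-472 + 124) = 2 - 1/(-348) = 2 - 1*(-1/348) = 2 + 1/348 = 697/348 ≈ 2.0029)
(1392 - U)*18 = (1392 - 1*697/348)*18 = (1392 - 697/348)*18 = (483719/348)*18 = 1451157/58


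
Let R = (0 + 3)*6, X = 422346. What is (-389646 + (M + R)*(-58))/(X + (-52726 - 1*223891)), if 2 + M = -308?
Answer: -6110/2389 ≈ -2.5576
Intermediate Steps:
M = -310 (M = -2 - 308 = -310)
R = 18 (R = 3*6 = 18)
(-389646 + (M + R)*(-58))/(X + (-52726 - 1*223891)) = (-389646 + (-310 + 18)*(-58))/(422346 + (-52726 - 1*223891)) = (-389646 - 292*(-58))/(422346 + (-52726 - 223891)) = (-389646 + 16936)/(422346 - 276617) = -372710/145729 = -372710*1/145729 = -6110/2389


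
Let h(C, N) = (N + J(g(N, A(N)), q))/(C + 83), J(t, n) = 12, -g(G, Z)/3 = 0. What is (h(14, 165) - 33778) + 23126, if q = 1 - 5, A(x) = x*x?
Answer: -1033067/97 ≈ -10650.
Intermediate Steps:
A(x) = x²
g(G, Z) = 0 (g(G, Z) = -3*0 = 0)
q = -4
h(C, N) = (12 + N)/(83 + C) (h(C, N) = (N + 12)/(C + 83) = (12 + N)/(83 + C))
(h(14, 165) - 33778) + 23126 = ((12 + 165)/(83 + 14) - 33778) + 23126 = (177/97 - 33778) + 23126 = -3276289/97 + 23126 = -1033067/97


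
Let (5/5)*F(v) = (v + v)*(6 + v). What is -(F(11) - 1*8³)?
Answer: 138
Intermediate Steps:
F(v) = 2*v*(6 + v) (F(v) = (v + v)*(6 + v) = (2*v)*(6 + v) = 2*v*(6 + v))
-(F(11) - 1*8³) = -(2*11*(6 + 11) - 1*8³) = -(2*11*17 - 1*512) = -(374 - 512) = -1*(-138) = 138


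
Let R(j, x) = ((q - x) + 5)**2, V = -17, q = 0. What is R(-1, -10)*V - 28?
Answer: -3853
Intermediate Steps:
R(j, x) = (5 - x)**2 (R(j, x) = ((0 - x) + 5)**2 = (-x + 5)**2 = (5 - x)**2)
R(-1, -10)*V - 28 = (5 - 1*(-10))**2*(-17) - 28 = (5 + 10)**2*(-17) - 28 = 15**2*(-17) - 28 = 225*(-17) - 28 = -3825 - 28 = -3853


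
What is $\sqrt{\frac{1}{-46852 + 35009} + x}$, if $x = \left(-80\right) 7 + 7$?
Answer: $\frac{2 i \sqrt{19390484685}}{11843} \approx 23.516 i$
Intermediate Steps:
$x = -553$ ($x = -560 + 7 = -553$)
$\sqrt{\frac{1}{-46852 + 35009} + x} = \sqrt{\frac{1}{-46852 + 35009} - 553} = \sqrt{\frac{1}{-11843} - 553} = \sqrt{- \frac{1}{11843} - 553} = \sqrt{- \frac{6549180}{11843}} = \frac{2 i \sqrt{19390484685}}{11843}$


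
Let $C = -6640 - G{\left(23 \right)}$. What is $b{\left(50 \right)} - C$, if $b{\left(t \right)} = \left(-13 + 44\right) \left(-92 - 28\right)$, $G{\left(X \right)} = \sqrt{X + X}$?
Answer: $2920 + \sqrt{46} \approx 2926.8$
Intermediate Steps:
$G{\left(X \right)} = \sqrt{2} \sqrt{X}$ ($G{\left(X \right)} = \sqrt{2 X} = \sqrt{2} \sqrt{X}$)
$b{\left(t \right)} = -3720$ ($b{\left(t \right)} = 31 \left(-120\right) = -3720$)
$C = -6640 - \sqrt{46}$ ($C = -6640 - \sqrt{2} \sqrt{23} = -6640 - \sqrt{46} \approx -6646.8$)
$b{\left(50 \right)} - C = -3720 - \left(-6640 - \sqrt{46}\right) = -3720 + \left(6640 + \sqrt{46}\right) = 2920 + \sqrt{46}$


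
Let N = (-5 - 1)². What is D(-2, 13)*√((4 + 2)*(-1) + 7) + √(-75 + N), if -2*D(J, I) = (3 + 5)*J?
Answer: 8 + I*√39 ≈ 8.0 + 6.245*I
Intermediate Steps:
N = 36 (N = (-6)² = 36)
D(J, I) = -4*J (D(J, I) = -(3 + 5)*J/2 = -4*J)
D(-2, 13)*√((4 + 2)*(-1) + 7) + √(-75 + N) = (-4*(-2))*√((4 + 2)*(-1) + 7) + √(-75 + 36) = 8*√(6*(-1) + 7) + √(-39) = 8*√(-6 + 7) + I*√39 = 8*√1 + I*√39 = 8*1 + I*√39 = 8 + I*√39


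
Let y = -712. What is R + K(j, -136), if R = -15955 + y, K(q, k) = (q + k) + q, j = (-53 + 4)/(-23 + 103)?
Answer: -672169/40 ≈ -16804.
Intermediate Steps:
j = -49/80 ≈ -0.61250
K(q, k) = k + 2*q (K(q, k) = (k + q) + q = k + 2*q)
R = -16667 (R = -15955 - 712 = -16667)
R + K(j, -136) = -16667 + (-136 + 2*(-49/80)) = -16667 + (-136 - 49/40) = -16667 - 5489/40 = -672169/40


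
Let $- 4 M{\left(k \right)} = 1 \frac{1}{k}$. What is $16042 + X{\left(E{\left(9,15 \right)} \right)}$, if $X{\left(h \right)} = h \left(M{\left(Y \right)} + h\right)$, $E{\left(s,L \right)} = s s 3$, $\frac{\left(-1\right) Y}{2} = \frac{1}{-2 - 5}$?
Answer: $\frac{599027}{8} \approx 74878.0$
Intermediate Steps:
$Y = \frac{2}{7}$ ($Y = - \frac{2}{-2 - 5} = - \frac{2}{-7} = \left(-2\right) \left(- \frac{1}{7}\right) = \frac{2}{7} \approx 0.28571$)
$M{\left(k \right)} = - \frac{1}{4 k}$ ($M{\left(k \right)} = - \frac{1 \frac{1}{k}}{4} = - \frac{1}{4 k}$)
$E{\left(s,L \right)} = 3 s^{2}$ ($E{\left(s,L \right)} = s^{2} \cdot 3 = 3 s^{2}$)
$X{\left(h \right)} = h \left(- \frac{7}{8} + h\right)$ ($X{\left(h \right)} = h \left(- \frac{1}{4 \cdot \frac{2}{7}} + h\right) = h \left(\left(- \frac{1}{4}\right) \frac{7}{2} + h\right) = h \left(- \frac{7}{8} + h\right)$)
$16042 + X{\left(E{\left(9,15 \right)} \right)} = 16042 + \frac{3 \cdot 9^{2} \left(-7 + 8 \cdot 3 \cdot 9^{2}\right)}{8} = 16042 + \frac{3 \cdot 81 \left(-7 + 8 \cdot 3 \cdot 81\right)}{8} = 16042 + \frac{1}{8} \cdot 243 \left(-7 + 8 \cdot 243\right) = 16042 + \frac{1}{8} \cdot 243 \left(-7 + 1944\right) = 16042 + \frac{1}{8} \cdot 243 \cdot 1937 = 16042 + \frac{470691}{8} = \frac{599027}{8}$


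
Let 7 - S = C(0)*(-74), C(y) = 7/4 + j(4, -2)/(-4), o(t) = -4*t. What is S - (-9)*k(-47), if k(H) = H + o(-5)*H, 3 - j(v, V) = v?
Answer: -8728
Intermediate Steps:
j(v, V) = 3 - v
k(H) = 21*H (k(H) = H + (-4*(-5))*H = H + 20*H = 21*H)
C(y) = 2 (C(y) = 7/4 + (3 - 1*4)/(-4) = 7*(¼) + (3 - 4)*(-¼) = 7/4 - 1*(-¼) = 7/4 + ¼ = 2)
S = 155 (S = 7 - 2*(-74) = 7 - 1*(-148) = 7 + 148 = 155)
S - (-9)*k(-47) = 155 - (-9)*21*(-47) = 155 - (-9)*(-987) = 155 - 1*8883 = 155 - 8883 = -8728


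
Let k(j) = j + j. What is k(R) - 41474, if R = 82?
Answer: -41310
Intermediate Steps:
k(j) = 2*j
k(R) - 41474 = 2*82 - 41474 = 164 - 41474 = -41310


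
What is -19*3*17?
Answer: -969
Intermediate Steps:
-19*3*17 = -57*17 = -969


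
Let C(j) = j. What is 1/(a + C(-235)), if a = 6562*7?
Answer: 1/45699 ≈ 2.1882e-5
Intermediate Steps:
a = 45934
1/(a + C(-235)) = 1/(45934 - 235) = 1/45699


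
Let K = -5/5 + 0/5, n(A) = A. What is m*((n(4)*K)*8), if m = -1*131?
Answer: 4192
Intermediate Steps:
m = -131
K = -1 (K = -5*⅕ + 0*(⅕) = -1 + 0 = -1)
m*((n(4)*K)*8) = -131*4*(-1)*8 = -(-524)*8 = -131*(-32) = 4192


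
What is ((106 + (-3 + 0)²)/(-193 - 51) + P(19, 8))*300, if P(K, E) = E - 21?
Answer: -246525/61 ≈ -4041.4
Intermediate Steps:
P(K, E) = -21 + E
((106 + (-3 + 0)²)/(-193 - 51) + P(19, 8))*300 = ((106 + (-3 + 0)²)/(-193 - 51) + (-21 + 8))*300 = ((106 + (-3)²)/(-244) - 13)*300 = ((106 + 9)*(-1/244) - 13)*300 = (115*(-1/244) - 13)*300 = (-115/244 - 13)*300 = -3287/244*300 = -246525/61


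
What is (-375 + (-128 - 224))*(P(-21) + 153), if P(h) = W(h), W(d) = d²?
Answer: -431838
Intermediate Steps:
P(h) = h²
(-375 + (-128 - 224))*(P(-21) + 153) = (-375 + (-128 - 224))*((-21)² + 153) = (-375 - 352)*(441 + 153) = -727*594 = -431838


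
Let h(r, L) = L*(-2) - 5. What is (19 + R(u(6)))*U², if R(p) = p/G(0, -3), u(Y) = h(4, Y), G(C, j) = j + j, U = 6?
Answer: 786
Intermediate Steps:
h(r, L) = -5 - 2*L (h(r, L) = -2*L - 5 = -5 - 2*L)
G(C, j) = 2*j
u(Y) = -5 - 2*Y
R(p) = -p/6 (R(p) = p/((2*(-3))) = p/(-6) = p*(-⅙) = -p/6)
(19 + R(u(6)))*U² = (19 - (-5 - 2*6)/6)*6² = (19 - (-5 - 12)/6)*36 = (19 - ⅙*(-17))*36 = (19 + 17/6)*36 = (131/6)*36 = 786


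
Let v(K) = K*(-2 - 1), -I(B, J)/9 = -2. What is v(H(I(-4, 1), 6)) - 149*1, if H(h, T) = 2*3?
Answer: -167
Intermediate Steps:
I(B, J) = 18 (I(B, J) = -9*(-2) = 18)
H(h, T) = 6
v(K) = -3*K (v(K) = K*(-3) = -3*K)
v(H(I(-4, 1), 6)) - 149*1 = -3*6 - 149*1 = -18 - 149 = -167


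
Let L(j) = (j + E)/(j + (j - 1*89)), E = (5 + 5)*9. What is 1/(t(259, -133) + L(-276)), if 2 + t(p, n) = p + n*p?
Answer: -641/21915604 ≈ -2.9249e-5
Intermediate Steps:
t(p, n) = -2 + p + n*p (t(p, n) = -2 + (p + n*p) = -2 + p + n*p)
E = 90 (E = 10*9 = 90)
L(j) = (90 + j)/(-89 + 2*j) (L(j) = (j + 90)/(j + (j - 1*89)) = (90 + j)/(j + (j - 89)) = (90 + j)/(j + (-89 + j)) = (90 + j)/(-89 + 2*j))
1/(t(259, -133) + L(-276)) = 1/((-2 + 259 - 133*259) + (90 - 276)/(-89 + 2*(-276))) = 1/((-2 + 259 - 34447) - 186/(-89 - 552)) = 1/(-34190 - 186/(-641)) = 1/(-34190 - 1/641*(-186)) = 1/(-34190 + 186/641) = 1/(-21915604/641) = -641/21915604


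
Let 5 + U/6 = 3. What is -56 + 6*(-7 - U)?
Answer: -26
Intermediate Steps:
U = -12 (U = -30 + 6*3 = -30 + 18 = -12)
-56 + 6*(-7 - U) = -56 + 6*(-7 - 1*(-12)) = -56 + 6*(-7 + 12) = -56 + 6*5 = -56 + 30 = -26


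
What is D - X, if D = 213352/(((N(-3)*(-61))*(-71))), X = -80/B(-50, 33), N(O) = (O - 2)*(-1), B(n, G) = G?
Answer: 8773016/714615 ≈ 12.277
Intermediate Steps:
N(O) = 2 - O (N(O) = (-2 + O)*(-1) = 2 - O)
X = -80/33 ≈ -2.4242
D = 213352/21655 (D = 213352/((((2 - 1*(-3))*(-61))*(-71))) = 213352/((((2 + 3)*(-61))*(-71))) = 213352/(((5*(-61))*(-71))) = 213352/((-305*(-71))) = 213352/21655 ≈ 9.8523)
D - X = 213352/21655 - 1*(-80/33) = 213352/21655 + 80/33 = 8773016/714615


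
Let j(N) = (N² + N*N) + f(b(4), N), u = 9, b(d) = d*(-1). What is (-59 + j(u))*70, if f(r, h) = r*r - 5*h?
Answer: 5180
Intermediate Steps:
b(d) = -d
f(r, h) = r² - 5*h
j(N) = 16 - 5*N + 2*N² (j(N) = (N² + N*N) + ((-1*4)² - 5*N) = (N² + N²) + ((-4)² - 5*N) = 2*N² + (16 - 5*N) = 16 - 5*N + 2*N²)
(-59 + j(u))*70 = (-59 + (16 - 5*9 + 2*9²))*70 = (-59 + (16 - 45 + 2*81))*70 = (-59 + (16 - 45 + 162))*70 = (-59 + 133)*70 = 74*70 = 5180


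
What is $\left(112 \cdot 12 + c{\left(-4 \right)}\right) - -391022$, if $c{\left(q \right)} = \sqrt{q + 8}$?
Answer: $392368$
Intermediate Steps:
$c{\left(q \right)} = \sqrt{8 + q}$
$\left(112 \cdot 12 + c{\left(-4 \right)}\right) - -391022 = \left(112 \cdot 12 + \sqrt{8 - 4}\right) - -391022 = \left(1344 + \sqrt{4}\right) + 391022 = \left(1344 + 2\right) + 391022 = 1346 + 391022 = 392368$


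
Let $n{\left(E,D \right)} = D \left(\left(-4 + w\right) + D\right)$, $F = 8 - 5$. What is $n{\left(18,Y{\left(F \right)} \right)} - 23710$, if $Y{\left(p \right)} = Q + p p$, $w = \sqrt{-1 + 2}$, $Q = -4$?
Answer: $-23700$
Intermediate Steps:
$w = 1$ ($w = \sqrt{1} = 1$)
$F = 3$ ($F = 8 - 5 = 3$)
$Y{\left(p \right)} = -4 + p^{2}$ ($Y{\left(p \right)} = -4 + p p = -4 + p^{2}$)
$n{\left(E,D \right)} = D \left(-3 + D\right)$ ($n{\left(E,D \right)} = D \left(\left(-4 + 1\right) + D\right) = D \left(-3 + D\right)$)
$n{\left(18,Y{\left(F \right)} \right)} - 23710 = \left(-4 + 3^{2}\right) \left(-3 - \left(4 - 3^{2}\right)\right) - 23710 = \left(-4 + 9\right) \left(-3 + \left(-4 + 9\right)\right) - 23710 = 5 \left(-3 + 5\right) - 23710 = 5 \cdot 2 - 23710 = 10 - 23710 = -23700$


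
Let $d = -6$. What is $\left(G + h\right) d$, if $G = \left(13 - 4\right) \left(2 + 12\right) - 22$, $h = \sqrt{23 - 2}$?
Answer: $-624 - 6 \sqrt{21} \approx -651.5$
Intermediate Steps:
$h = \sqrt{21} \approx 4.5826$
$G = 104$ ($G = 9 \cdot 14 - 22 = 126 - 22 = 104$)
$\left(G + h\right) d = \left(104 + \sqrt{21}\right) \left(-6\right) = -624 - 6 \sqrt{21}$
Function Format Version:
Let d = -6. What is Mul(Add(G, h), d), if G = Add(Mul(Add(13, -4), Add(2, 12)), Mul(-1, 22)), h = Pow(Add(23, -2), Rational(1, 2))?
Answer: Add(-624, Mul(-6, Pow(21, Rational(1, 2)))) ≈ -651.50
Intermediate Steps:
h = Pow(21, Rational(1, 2)) ≈ 4.5826
G = 104 (G = Add(Mul(9, 14), -22) = Add(126, -22) = 104)
Mul(Add(G, h), d) = Mul(Add(104, Pow(21, Rational(1, 2))), -6) = Add(-624, Mul(-6, Pow(21, Rational(1, 2))))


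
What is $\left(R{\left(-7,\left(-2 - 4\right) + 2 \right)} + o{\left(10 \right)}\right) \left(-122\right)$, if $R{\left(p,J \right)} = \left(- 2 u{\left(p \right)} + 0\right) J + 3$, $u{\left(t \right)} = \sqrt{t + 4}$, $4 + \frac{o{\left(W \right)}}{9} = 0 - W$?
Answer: $15006 - 976 i \sqrt{3} \approx 15006.0 - 1690.5 i$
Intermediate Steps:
$o{\left(W \right)} = -36 - 9 W$ ($o{\left(W \right)} = -36 + 9 \left(0 - W\right) = -36 + 9 \left(- W\right) = -36 - 9 W$)
$u{\left(t \right)} = \sqrt{4 + t}$
$R{\left(p,J \right)} = 3 - 2 J \sqrt{4 + p}$ ($R{\left(p,J \right)} = \left(- 2 \sqrt{4 + p} + 0\right) J + 3 = - 2 \sqrt{4 + p} J + 3 = - 2 J \sqrt{4 + p} + 3 = 3 - 2 J \sqrt{4 + p}$)
$\left(R{\left(-7,\left(-2 - 4\right) + 2 \right)} + o{\left(10 \right)}\right) \left(-122\right) = \left(\left(3 - 2 \left(\left(-2 - 4\right) + 2\right) \sqrt{4 - 7}\right) - 126\right) \left(-122\right) = \left(\left(3 - 2 \left(-6 + 2\right) \sqrt{-3}\right) - 126\right) \left(-122\right) = \left(\left(3 - - 8 i \sqrt{3}\right) - 126\right) \left(-122\right) = \left(\left(3 + 8 i \sqrt{3}\right) - 126\right) \left(-122\right) = \left(-123 + 8 i \sqrt{3}\right) \left(-122\right) = 15006 - 976 i \sqrt{3}$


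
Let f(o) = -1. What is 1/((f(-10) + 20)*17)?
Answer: 1/323 ≈ 0.0030960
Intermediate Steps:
1/((f(-10) + 20)*17) = 1/((-1 + 20)*17) = 1/(19*17) = 1/323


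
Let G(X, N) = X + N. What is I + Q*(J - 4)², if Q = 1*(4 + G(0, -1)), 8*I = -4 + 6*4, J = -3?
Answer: 299/2 ≈ 149.50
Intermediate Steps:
I = 5/2 (I = (-4 + 6*4)/8 = (-4 + 24)/8 = (⅛)*20 = 5/2 ≈ 2.5000)
G(X, N) = N + X
Q = 3 (Q = 1*(4 + (-1 + 0)) = 1*(4 - 1) = 1*3 = 3)
I + Q*(J - 4)² = 5/2 + 3*(-3 - 4)² = 5/2 + 3*(-7)² = 5/2 + 3*49 = 5/2 + 147 = 299/2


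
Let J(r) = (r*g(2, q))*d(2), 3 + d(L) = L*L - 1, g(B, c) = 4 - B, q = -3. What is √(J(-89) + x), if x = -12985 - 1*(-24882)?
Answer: √11897 ≈ 109.07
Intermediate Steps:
d(L) = -4 + L² (d(L) = -3 + (L*L - 1) = -3 + (L² - 1) = -3 + (-1 + L²) = -4 + L²)
x = 11897 (x = -12985 + 24882 = 11897)
J(r) = 0 (J(r) = (r*(4 - 1*2))*(-4 + 2²) = (r*(4 - 2))*(-4 + 4) = (r*2)*0 = (2*r)*0 = 0)
√(J(-89) + x) = √(0 + 11897) = √11897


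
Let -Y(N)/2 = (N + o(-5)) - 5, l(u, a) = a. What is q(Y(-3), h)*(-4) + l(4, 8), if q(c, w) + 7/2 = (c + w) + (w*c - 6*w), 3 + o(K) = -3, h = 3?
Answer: -366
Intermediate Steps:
o(K) = -6 (o(K) = -3 - 3 = -6)
Y(N) = 22 - 2*N (Y(N) = -2*((N - 6) - 5) = -2*((-6 + N) - 5) = -2*(-11 + N) = 22 - 2*N)
q(c, w) = -7/2 + c - 5*w + c*w (q(c, w) = -7/2 + ((c + w) + (w*c - 6*w)) = -7/2 + ((c + w) + (c*w - 6*w)) = -7/2 + ((c + w) + (-6*w + c*w)) = -7/2 + (c - 5*w + c*w) = -7/2 + c - 5*w + c*w)
q(Y(-3), h)*(-4) + l(4, 8) = (-7/2 + (22 - 2*(-3)) - 5*3 + (22 - 2*(-3))*3)*(-4) + 8 = (-7/2 + (22 + 6) - 15 + (22 + 6)*3)*(-4) + 8 = (-7/2 + 28 - 15 + 28*3)*(-4) + 8 = (-7/2 + 28 - 15 + 84)*(-4) + 8 = (187/2)*(-4) + 8 = -374 + 8 = -366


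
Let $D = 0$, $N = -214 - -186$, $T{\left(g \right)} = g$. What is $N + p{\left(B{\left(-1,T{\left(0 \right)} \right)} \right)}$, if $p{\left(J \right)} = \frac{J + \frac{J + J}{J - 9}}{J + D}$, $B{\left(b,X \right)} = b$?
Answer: $- \frac{136}{5} \approx -27.2$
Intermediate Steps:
$N = -28$ ($N = -214 + 186 = -28$)
$p{\left(J \right)} = \frac{J + \frac{2 J}{-9 + J}}{J}$ ($p{\left(J \right)} = \frac{J + \frac{J + J}{J - 9}}{J + 0} = \frac{J + \frac{2 J}{-9 + J}}{J}$)
$N + p{\left(B{\left(-1,T{\left(0 \right)} \right)} \right)} = -28 + \frac{-7 - 1}{-9 - 1} = -28 + \frac{1}{-10} \left(-8\right) = -28 - - \frac{4}{5} = -28 + \frac{4}{5} = - \frac{136}{5}$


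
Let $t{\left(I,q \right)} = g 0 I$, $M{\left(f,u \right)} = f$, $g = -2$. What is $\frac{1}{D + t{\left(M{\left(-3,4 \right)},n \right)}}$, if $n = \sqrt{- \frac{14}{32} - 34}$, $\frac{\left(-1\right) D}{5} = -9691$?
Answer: $\frac{1}{48455} \approx 2.0638 \cdot 10^{-5}$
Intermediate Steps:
$D = 48455$ ($D = \left(-5\right) \left(-9691\right) = 48455$)
$n = \frac{i \sqrt{551}}{4}$ ($n = \sqrt{\left(-14\right) \frac{1}{32} - 34} = \sqrt{- \frac{7}{16} - 34} = \sqrt{- \frac{551}{16}} = \frac{i \sqrt{551}}{4} \approx 5.8683 i$)
$t{\left(I,q \right)} = 0$ ($t{\left(I,q \right)} = \left(-2\right) 0 I = 0 I = 0$)
$\frac{1}{D + t{\left(M{\left(-3,4 \right)},n \right)}} = \frac{1}{48455 + 0} = \frac{1}{48455}$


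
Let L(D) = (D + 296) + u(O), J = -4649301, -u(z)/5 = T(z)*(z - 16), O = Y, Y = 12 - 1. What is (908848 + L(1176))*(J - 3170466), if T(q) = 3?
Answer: -7119076777965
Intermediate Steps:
Y = 11
O = 11
u(z) = 240 - 15*z (u(z) = -15*(z - 16) = -15*(-16 + z) = -5*(-48 + 3*z) = 240 - 15*z)
L(D) = 371 + D (L(D) = (D + 296) + (240 - 15*11) = (296 + D) + (240 - 165) = (296 + D) + 75 = 371 + D)
(908848 + L(1176))*(J - 3170466) = (908848 + (371 + 1176))*(-4649301 - 3170466) = (908848 + 1547)*(-7819767) = 910395*(-7819767) = -7119076777965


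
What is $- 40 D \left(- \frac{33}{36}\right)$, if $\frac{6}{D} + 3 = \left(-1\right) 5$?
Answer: $- \frac{55}{2} \approx -27.5$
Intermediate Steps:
$D = - \frac{3}{4}$ ($D = \frac{6}{-3 - 5} = \frac{6}{-8} = 6 \left(- \frac{1}{8}\right) = - \frac{3}{4} \approx -0.75$)
$- 40 D \left(- \frac{33}{36}\right) = \left(-40\right) \left(- \frac{3}{4}\right) \left(- \frac{33}{36}\right) = 30 \left(\left(-33\right) \frac{1}{36}\right) = 30 \left(- \frac{11}{12}\right) = - \frac{55}{2}$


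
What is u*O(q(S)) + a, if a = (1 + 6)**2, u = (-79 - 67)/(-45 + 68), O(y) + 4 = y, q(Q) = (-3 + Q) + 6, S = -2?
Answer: 1565/23 ≈ 68.043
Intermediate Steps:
q(Q) = 3 + Q
O(y) = -4 + y
u = -146/23 ≈ -6.3478
a = 49 (a = 7**2 = 49)
u*O(q(S)) + a = -146*(-4 + (3 - 2))/23 + 49 = -146*(-4 + 1)/23 + 49 = -146/23*(-3) + 49 = 438/23 + 49 = 1565/23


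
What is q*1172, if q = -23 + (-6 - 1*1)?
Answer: -35160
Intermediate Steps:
q = -30 (q = -23 + (-6 - 1) = -23 - 7 = -30)
q*1172 = -30*1172 = -35160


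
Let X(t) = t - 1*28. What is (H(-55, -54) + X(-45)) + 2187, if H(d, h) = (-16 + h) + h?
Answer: 1990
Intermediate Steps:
H(d, h) = -16 + 2*h
X(t) = -28 + t (X(t) = t - 28 = -28 + t)
(H(-55, -54) + X(-45)) + 2187 = ((-16 + 2*(-54)) + (-28 - 45)) + 2187 = ((-16 - 108) - 73) + 2187 = (-124 - 73) + 2187 = -197 + 2187 = 1990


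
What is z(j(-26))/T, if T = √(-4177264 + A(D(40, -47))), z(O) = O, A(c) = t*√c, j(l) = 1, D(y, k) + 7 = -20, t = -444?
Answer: 1/(2*√(-1044316 - 333*I*√3)) ≈ 1.3511e-7 + 0.00048928*I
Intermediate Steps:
D(y, k) = -27 (D(y, k) = -7 - 20 = -27)
A(c) = -444*√c
T = √(-4177264 - 1332*I*√3) ≈ 0.564 - 2043.8*I
z(j(-26))/T = 1/(2*√(-1044316 - 333*I*√3))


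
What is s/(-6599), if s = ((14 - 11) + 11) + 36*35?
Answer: -1274/6599 ≈ -0.19306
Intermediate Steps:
s = 1274 (s = (3 + 11) + 1260 = 14 + 1260 = 1274)
s/(-6599) = 1274/(-6599) = 1274*(-1/6599) = -1274/6599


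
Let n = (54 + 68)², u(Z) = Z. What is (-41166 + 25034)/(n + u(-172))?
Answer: -4033/3678 ≈ -1.0965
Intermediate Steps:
n = 14884 (n = 122² = 14884)
(-41166 + 25034)/(n + u(-172)) = (-41166 + 25034)/(14884 - 172) = -16132/14712 = -16132*1/14712 = -4033/3678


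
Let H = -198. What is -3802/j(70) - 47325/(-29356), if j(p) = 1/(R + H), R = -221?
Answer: 46765270853/29356 ≈ 1.5930e+6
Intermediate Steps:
j(p) = -1/419 (j(p) = 1/(-221 - 198) = 1/(-419) = -1/419)
-3802/j(70) - 47325/(-29356) = -3802/(-1/419) - 47325/(-29356) = -3802*(-419) - 47325*(-1/29356) = 1593038 + 47325/29356 = 46765270853/29356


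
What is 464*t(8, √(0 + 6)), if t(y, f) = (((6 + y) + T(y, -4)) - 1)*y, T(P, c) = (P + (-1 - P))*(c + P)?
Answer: 33408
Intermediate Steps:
T(P, c) = -P - c (T(P, c) = -(P + c) = -P - c)
t(y, f) = 9*y (t(y, f) = (((6 + y) + (-y - 1*(-4))) - 1)*y = (((6 + y) + (-y + 4)) - 1)*y = (((6 + y) + (4 - y)) - 1)*y = (10 - 1)*y = 9*y)
464*t(8, √(0 + 6)) = 464*(9*8) = 464*72 = 33408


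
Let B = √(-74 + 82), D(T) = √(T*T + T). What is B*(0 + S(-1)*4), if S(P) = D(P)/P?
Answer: 0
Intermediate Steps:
D(T) = √(T + T²) (D(T) = √(T² + T) = √(T + T²))
B = 2*√2 (B = √8 = 2*√2 ≈ 2.8284)
S(P) = √(P*(1 + P))/P
B*(0 + S(-1)*4) = (2*√2)*(0 + (√(-(1 - 1))/(-1))*4) = (2*√2)*(0 - √(-1*0)*4) = (2*√2)*(0 - √0*4) = (2*√2)*(0 - 1*0*4) = (2*√2)*(0 + 0*4) = (2*√2)*(0 + 0) = (2*√2)*0 = 0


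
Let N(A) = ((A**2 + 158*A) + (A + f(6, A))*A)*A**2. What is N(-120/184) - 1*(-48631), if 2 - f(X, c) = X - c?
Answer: 13597145296/279841 ≈ 48589.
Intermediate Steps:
f(X, c) = 2 + c - X (f(X, c) = 2 - (X - c) = 2 + (c - X) = 2 + c - X)
N(A) = A**2*(A**2 + 158*A + A*(-4 + 2*A)) (N(A) = ((A**2 + 158*A) + (A + (2 + A - 1*6))*A)*A**2 = ((A**2 + 158*A) + (A + (2 + A - 6))*A)*A**2 = ((A**2 + 158*A) + (A + (-4 + A))*A)*A**2 = ((A**2 + 158*A) + (-4 + 2*A)*A)*A**2 = ((A**2 + 158*A) + A*(-4 + 2*A))*A**2 = (A**2 + 158*A + A*(-4 + 2*A))*A**2 = A**2*(A**2 + 158*A + A*(-4 + 2*A)))
N(-120/184) - 1*(-48631) = (-120/184)**3*(154 + 3*(-120/184)) - 1*(-48631) = (-120*1/184)**3*(154 + 3*(-120*1/184)) + 48631 = (-15/23)**3*(154 + 3*(-15/23)) + 48631 = -3375*(154 - 45/23)/12167 + 48631 = -3375/12167*3497/23 + 48631 = -11802375/279841 + 48631 = 13597145296/279841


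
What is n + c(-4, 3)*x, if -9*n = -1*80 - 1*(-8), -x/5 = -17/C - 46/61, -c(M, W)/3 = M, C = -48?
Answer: 7807/244 ≈ 31.996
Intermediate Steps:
c(M, W) = -3*M
x = 5855/2928 (x = -5*(-17/(-48) - 46/61) = -5*(-17*(-1/48) - 46*1/61) = -5*(17/48 - 46/61) = -5*(-1171/2928) = 5855/2928 ≈ 1.9997)
n = 8 (n = -(-1*80 - 1*(-8))/9 = -(-80 + 8)/9 = -⅑*(-72) = 8)
n + c(-4, 3)*x = 8 - 3*(-4)*(5855/2928) = 8 + 12*(5855/2928) = 8 + 5855/244 = 7807/244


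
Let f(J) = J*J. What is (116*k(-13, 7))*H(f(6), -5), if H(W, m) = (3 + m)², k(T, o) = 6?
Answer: 2784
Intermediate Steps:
f(J) = J²
(116*k(-13, 7))*H(f(6), -5) = (116*6)*(3 - 5)² = 696*(-2)² = 696*4 = 2784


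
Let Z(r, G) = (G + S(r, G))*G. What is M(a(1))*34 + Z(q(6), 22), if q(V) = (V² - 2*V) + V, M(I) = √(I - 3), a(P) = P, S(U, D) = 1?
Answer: 506 + 34*I*√2 ≈ 506.0 + 48.083*I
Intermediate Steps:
M(I) = √(-3 + I)
q(V) = V² - V
Z(r, G) = G*(1 + G) (Z(r, G) = (G + 1)*G = (1 + G)*G = G*(1 + G))
M(a(1))*34 + Z(q(6), 22) = √(-3 + 1)*34 + 22*(1 + 22) = √(-2)*34 + 22*23 = (I*√2)*34 + 506 = 34*I*√2 + 506 = 506 + 34*I*√2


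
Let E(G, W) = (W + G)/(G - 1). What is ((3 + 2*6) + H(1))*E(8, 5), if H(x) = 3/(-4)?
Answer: 741/28 ≈ 26.464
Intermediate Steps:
H(x) = -3/4 (H(x) = 3*(-1/4) = -3/4)
E(G, W) = (G + W)/(-1 + G)
((3 + 2*6) + H(1))*E(8, 5) = ((3 + 2*6) - 3/4)*((8 + 5)/(-1 + 8)) = ((3 + 12) - 3/4)*(13/7) = (15 - 3/4)*((1/7)*13) = (57/4)*(13/7) = 741/28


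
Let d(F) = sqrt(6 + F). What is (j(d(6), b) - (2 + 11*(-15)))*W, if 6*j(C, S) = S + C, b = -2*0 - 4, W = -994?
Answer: -484078/3 - 994*sqrt(3)/3 ≈ -1.6193e+5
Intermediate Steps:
b = -4 (b = 0 - 4 = -4)
j(C, S) = C/6 + S/6 (j(C, S) = (S + C)/6 = (C + S)/6 = C/6 + S/6)
(j(d(6), b) - (2 + 11*(-15)))*W = ((sqrt(6 + 6)/6 + (1/6)*(-4)) - (2 + 11*(-15)))*(-994) = ((sqrt(12)/6 - 2/3) - (2 - 165))*(-994) = (((2*sqrt(3))/6 - 2/3) - 1*(-163))*(-994) = ((sqrt(3)/3 - 2/3) + 163)*(-994) = ((-2/3 + sqrt(3)/3) + 163)*(-994) = (487/3 + sqrt(3)/3)*(-994) = -484078/3 - 994*sqrt(3)/3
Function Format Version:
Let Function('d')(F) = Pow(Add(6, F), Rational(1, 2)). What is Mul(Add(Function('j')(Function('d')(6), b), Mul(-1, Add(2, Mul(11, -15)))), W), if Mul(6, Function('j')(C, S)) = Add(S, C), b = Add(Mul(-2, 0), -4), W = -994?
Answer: Add(Rational(-484078, 3), Mul(Rational(-994, 3), Pow(3, Rational(1, 2)))) ≈ -1.6193e+5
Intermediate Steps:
b = -4 (b = Add(0, -4) = -4)
Function('j')(C, S) = Add(Mul(Rational(1, 6), C), Mul(Rational(1, 6), S)) (Function('j')(C, S) = Mul(Rational(1, 6), Add(S, C)) = Mul(Rational(1, 6), Add(C, S)) = Add(Mul(Rational(1, 6), C), Mul(Rational(1, 6), S)))
Mul(Add(Function('j')(Function('d')(6), b), Mul(-1, Add(2, Mul(11, -15)))), W) = Mul(Add(Add(Mul(Rational(1, 6), Pow(Add(6, 6), Rational(1, 2))), Mul(Rational(1, 6), -4)), Mul(-1, Add(2, Mul(11, -15)))), -994) = Mul(Add(Add(Mul(Rational(1, 6), Pow(12, Rational(1, 2))), Rational(-2, 3)), Mul(-1, Add(2, -165))), -994) = Mul(Add(Add(Mul(Rational(1, 6), Mul(2, Pow(3, Rational(1, 2)))), Rational(-2, 3)), Mul(-1, -163)), -994) = Mul(Add(Add(Mul(Rational(1, 3), Pow(3, Rational(1, 2))), Rational(-2, 3)), 163), -994) = Mul(Add(Add(Rational(-2, 3), Mul(Rational(1, 3), Pow(3, Rational(1, 2)))), 163), -994) = Mul(Add(Rational(487, 3), Mul(Rational(1, 3), Pow(3, Rational(1, 2)))), -994) = Add(Rational(-484078, 3), Mul(Rational(-994, 3), Pow(3, Rational(1, 2))))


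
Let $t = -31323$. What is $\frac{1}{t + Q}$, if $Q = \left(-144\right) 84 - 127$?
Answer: $- \frac{1}{43546} \approx -2.2964 \cdot 10^{-5}$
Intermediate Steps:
$Q = -12223$ ($Q = -12096 - 127 = -12223$)
$\frac{1}{t + Q} = \frac{1}{-31323 - 12223} = \frac{1}{-43546} = - \frac{1}{43546}$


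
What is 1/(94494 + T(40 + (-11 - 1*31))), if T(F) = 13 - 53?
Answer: 1/94454 ≈ 1.0587e-5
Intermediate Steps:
T(F) = -40
1/(94494 + T(40 + (-11 - 1*31))) = 1/(94494 - 40) = 1/94454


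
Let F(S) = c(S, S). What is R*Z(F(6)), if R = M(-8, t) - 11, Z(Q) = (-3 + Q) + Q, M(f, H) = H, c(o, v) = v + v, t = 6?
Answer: -105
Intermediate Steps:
c(o, v) = 2*v
F(S) = 2*S
Z(Q) = -3 + 2*Q
R = -5 (R = 6 - 11 = -5)
R*Z(F(6)) = -5*(-3 + 2*(2*6)) = -5*(-3 + 2*12) = -5*(-3 + 24) = -5*21 = -105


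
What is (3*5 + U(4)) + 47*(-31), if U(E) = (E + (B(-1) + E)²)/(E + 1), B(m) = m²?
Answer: -7181/5 ≈ -1436.2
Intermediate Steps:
U(E) = (E + (1 + E)²)/(1 + E) (U(E) = (E + ((-1)² + E)²)/(E + 1) = (E + (1 + E)²)/(1 + E))
(3*5 + U(4)) + 47*(-31) = (3*5 + (1 + 4 + 4/(1 + 4))) + 47*(-31) = (15 + (1 + 4 + 4/5)) - 1457 = (15 + (1 + 4 + 4*(⅕))) - 1457 = (15 + (1 + 4 + ⅘)) - 1457 = (15 + 29/5) - 1457 = 104/5 - 1457 = -7181/5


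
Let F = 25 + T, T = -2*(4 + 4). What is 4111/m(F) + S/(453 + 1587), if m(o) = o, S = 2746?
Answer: 1401859/3060 ≈ 458.12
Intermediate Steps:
T = -16 (T = -2*8 = -16)
F = 9 (F = 25 - 16 = 9)
4111/m(F) + S/(453 + 1587) = 4111/9 + 2746/(453 + 1587) = 4111*(⅑) + 2746/2040 = 4111/9 + 2746*(1/2040) = 4111/9 + 1373/1020 = 1401859/3060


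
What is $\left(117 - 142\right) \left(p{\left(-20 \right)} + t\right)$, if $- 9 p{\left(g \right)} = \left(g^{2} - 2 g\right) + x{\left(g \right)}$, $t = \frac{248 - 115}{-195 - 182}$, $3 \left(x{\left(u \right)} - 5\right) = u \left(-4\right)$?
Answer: $\frac{13426150}{10179} \approx 1319.0$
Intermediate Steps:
$x{\left(u \right)} = 5 - \frac{4 u}{3}$ ($x{\left(u \right)} = 5 + \frac{u \left(-4\right)}{3} = 5 + \frac{\left(-4\right) u}{3} = 5 - \frac{4 u}{3}$)
$t = - \frac{133}{377}$ ($t = \frac{133}{-377} = 133 \left(- \frac{1}{377}\right) = - \frac{133}{377} \approx -0.35279$)
$p{\left(g \right)} = - \frac{5}{9} - \frac{g^{2}}{9} + \frac{10 g}{27}$ ($p{\left(g \right)} = - \frac{\left(g^{2} - 2 g\right) - \left(-5 + \frac{4 g}{3}\right)}{9} = - \frac{5 + g^{2} - \frac{10 g}{3}}{9} = - \frac{5}{9} - \frac{g^{2}}{9} + \frac{10 g}{27}$)
$\left(117 - 142\right) \left(p{\left(-20 \right)} + t\right) = \left(117 - 142\right) \left(\left(- \frac{5}{9} - \frac{\left(-20\right)^{2}}{9} + \frac{10}{27} \left(-20\right)\right) - \frac{133}{377}\right) = - 25 \left(\left(- \frac{5}{9} - \frac{400}{9} - \frac{200}{27}\right) - \frac{133}{377}\right) = - 25 \left(- \frac{1415}{27} - \frac{133}{377}\right) = \left(-25\right) \left(- \frac{537046}{10179}\right) = \frac{13426150}{10179}$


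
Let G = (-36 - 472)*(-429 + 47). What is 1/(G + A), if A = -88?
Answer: 1/193968 ≈ 5.1555e-6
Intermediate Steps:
G = 194056 (G = -508*(-382) = 194056)
1/(G + A) = 1/(194056 - 88) = 1/193968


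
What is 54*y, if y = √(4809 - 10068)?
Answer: 54*I*√5259 ≈ 3916.0*I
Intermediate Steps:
y = I*√5259 (y = √(-5259) = I*√5259 ≈ 72.519*I)
54*y = 54*(I*√5259) = 54*I*√5259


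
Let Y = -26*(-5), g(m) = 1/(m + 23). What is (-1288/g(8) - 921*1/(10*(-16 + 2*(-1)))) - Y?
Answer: -2403173/60 ≈ -40053.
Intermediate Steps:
g(m) = 1/(23 + m)
Y = 130
(-1288/g(8) - 921*1/(10*(-16 + 2*(-1)))) - Y = (-1288/(1/(23 + 8)) - 921*1/(10*(-16 + 2*(-1)))) - 1*130 = (-1288/(1/31) - 921*1/(10*(-16 - 2))) - 130 = (-1288/1/31 - 921/((-18*10))) - 130 = (-1288*31 - 921/(-180)) - 130 = (-39928 - 921*(-1/180)) - 130 = (-39928 + 307/60) - 130 = -2395373/60 - 130 = -2403173/60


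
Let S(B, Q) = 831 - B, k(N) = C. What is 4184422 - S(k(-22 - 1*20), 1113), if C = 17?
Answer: 4183608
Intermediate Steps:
k(N) = 17
4184422 - S(k(-22 - 1*20), 1113) = 4184422 - (831 - 1*17) = 4184422 - (831 - 17) = 4184422 - 1*814 = 4184422 - 814 = 4183608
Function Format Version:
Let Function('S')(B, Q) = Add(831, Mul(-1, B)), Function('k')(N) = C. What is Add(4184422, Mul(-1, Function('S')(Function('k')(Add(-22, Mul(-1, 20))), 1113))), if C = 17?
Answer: 4183608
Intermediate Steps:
Function('k')(N) = 17
Add(4184422, Mul(-1, Function('S')(Function('k')(Add(-22, Mul(-1, 20))), 1113))) = Add(4184422, Mul(-1, Add(831, Mul(-1, 17)))) = Add(4184422, Mul(-1, Add(831, -17))) = Add(4184422, Mul(-1, 814)) = Add(4184422, -814) = 4183608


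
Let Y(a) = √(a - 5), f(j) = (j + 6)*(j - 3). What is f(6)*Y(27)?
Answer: 36*√22 ≈ 168.85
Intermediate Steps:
f(j) = (-3 + j)*(6 + j) (f(j) = (6 + j)*(-3 + j) = (-3 + j)*(6 + j))
Y(a) = √(-5 + a)
f(6)*Y(27) = (-18 + 6² + 3*6)*√(-5 + 27) = (-18 + 36 + 18)*√22 = 36*√22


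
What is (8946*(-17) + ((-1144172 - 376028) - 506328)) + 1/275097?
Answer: -599329075169/275097 ≈ -2.1786e+6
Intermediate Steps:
(8946*(-17) + ((-1144172 - 376028) - 506328)) + 1/275097 = (-152082 + (-1520200 - 506328)) + 1/275097 = (-152082 - 2026528) + 1/275097 = -2178610 + 1/275097 = -599329075169/275097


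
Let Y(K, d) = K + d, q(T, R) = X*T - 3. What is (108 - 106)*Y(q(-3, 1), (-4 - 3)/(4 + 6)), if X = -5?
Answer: 113/5 ≈ 22.600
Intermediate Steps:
q(T, R) = -3 - 5*T (q(T, R) = -5*T - 3 = -3 - 5*T)
(108 - 106)*Y(q(-3, 1), (-4 - 3)/(4 + 6)) = (108 - 106)*((-3 - 5*(-3)) + (-4 - 3)/(4 + 6)) = 2*((-3 + 15) - 7/10) = 2*(12 - 7*1/10) = 2*(12 - 7/10) = 2*(113/10) = 113/5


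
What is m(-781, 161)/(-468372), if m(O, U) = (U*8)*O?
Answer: 10934/5091 ≈ 2.1477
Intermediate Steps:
m(O, U) = 8*O*U (m(O, U) = (8*U)*O = 8*O*U)
m(-781, 161)/(-468372) = (8*(-781)*161)/(-468372) = -1005928*(-1/468372) = 10934/5091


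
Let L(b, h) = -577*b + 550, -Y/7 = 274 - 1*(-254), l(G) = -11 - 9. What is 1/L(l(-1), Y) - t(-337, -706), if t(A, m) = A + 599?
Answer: -3167579/12090 ≈ -262.00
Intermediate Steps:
l(G) = -20
Y = -3696 (Y = -7*(274 - 1*(-254)) = -7*(274 + 254) = -7*528 = -3696)
L(b, h) = 550 - 577*b
t(A, m) = 599 + A
1/L(l(-1), Y) - t(-337, -706) = 1/(550 - 577*(-20)) - (599 - 337) = 1/(550 + 11540) - 1*262 = 1/12090 - 262 = -3167579/12090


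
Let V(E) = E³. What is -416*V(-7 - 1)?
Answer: 212992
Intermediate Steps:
-416*V(-7 - 1) = -416*(-7 - 1)³ = -416*(-8)³ = -416*(-512) = 212992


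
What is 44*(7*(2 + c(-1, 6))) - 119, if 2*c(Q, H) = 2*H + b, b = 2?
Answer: 2653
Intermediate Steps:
c(Q, H) = 1 + H (c(Q, H) = (2*H + 2)/2 = (2 + 2*H)/2 = 1 + H)
44*(7*(2 + c(-1, 6))) - 119 = 44*(7*(2 + (1 + 6))) - 119 = 44*(7*(2 + 7)) - 119 = 44*(7*9) - 119 = 44*63 - 119 = 2772 - 119 = 2653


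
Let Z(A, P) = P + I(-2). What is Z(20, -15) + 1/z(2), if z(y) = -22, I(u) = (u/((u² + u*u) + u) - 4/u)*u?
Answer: -1213/66 ≈ -18.379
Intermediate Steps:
I(u) = u*(-4/u + u/(u + 2*u²)) (I(u) = (u/((u² + u²) + u) - 4/u)*u = (u/(2*u² + u) - 4/u)*u = (u/(u + 2*u²) - 4/u)*u = (-4/u + u/(u + 2*u²))*u = u*(-4/u + u/(u + 2*u²)))
Z(A, P) = -10/3 + P (Z(A, P) = P + (-4 - 7*(-2))/(1 + 2*(-2)) = P + (-4 + 14)/(1 - 4) = P + 10/(-3) = P - ⅓*10 = P - 10/3 = -10/3 + P)
Z(20, -15) + 1/z(2) = (-10/3 - 15) + 1/(-22) = -55/3 - 1/22 = -1213/66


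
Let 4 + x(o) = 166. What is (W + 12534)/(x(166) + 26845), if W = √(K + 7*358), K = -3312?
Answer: 12534/27007 + I*√806/27007 ≈ 0.4641 + 0.0010512*I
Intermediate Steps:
x(o) = 162 (x(o) = -4 + 166 = 162)
W = I*√806 (W = √(-3312 + 7*358) = √(-3312 + 2506) = √(-806) = I*√806 ≈ 28.39*I)
(W + 12534)/(x(166) + 26845) = (I*√806 + 12534)/(162 + 26845) = (12534 + I*√806)/27007 = (12534 + I*√806)*(1/27007) = 12534/27007 + I*√806/27007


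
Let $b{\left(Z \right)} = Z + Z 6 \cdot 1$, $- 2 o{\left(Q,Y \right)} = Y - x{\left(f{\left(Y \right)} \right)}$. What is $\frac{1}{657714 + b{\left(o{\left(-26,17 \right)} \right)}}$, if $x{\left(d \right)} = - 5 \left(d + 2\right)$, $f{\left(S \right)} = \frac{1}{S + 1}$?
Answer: $\frac{36}{23674267} \approx 1.5206 \cdot 10^{-6}$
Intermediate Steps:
$f{\left(S \right)} = \frac{1}{1 + S}$
$x{\left(d \right)} = -10 - 5 d$ ($x{\left(d \right)} = - 5 \left(2 + d\right) = -10 - 5 d$)
$o{\left(Q,Y \right)} = -5 - \frac{5}{2 \left(1 + Y\right)} - \frac{Y}{2}$ ($o{\left(Q,Y \right)} = - \frac{Y - \left(-10 - \frac{5}{1 + Y}\right)}{2} = - \frac{Y + \left(10 + \frac{5}{1 + Y}\right)}{2} = - \frac{10 + Y + \frac{5}{1 + Y}}{2} = -5 - \frac{5}{2 \left(1 + Y\right)} - \frac{Y}{2}$)
$b{\left(Z \right)} = 7 Z$ ($b{\left(Z \right)} = Z + 6 Z 1 = Z + 6 Z = 7 Z$)
$\frac{1}{657714 + b{\left(o{\left(-26,17 \right)} \right)}} = \frac{1}{657714 + 7 \frac{-15 - 17^{2} - 187}{2 \left(1 + 17\right)}} = \frac{1}{657714 + 7 \frac{-15 - 289 - 187}{2 \cdot 18}} = \frac{1}{657714 + 7 \cdot \frac{1}{2} \cdot \frac{1}{18} \left(-15 - 289 - 187\right)} = \frac{1}{657714 + 7 \cdot \frac{1}{2} \cdot \frac{1}{18} \left(-491\right)} = \frac{1}{657714 + 7 \left(- \frac{491}{36}\right)} = \frac{1}{657714 - \frac{3437}{36}} = \frac{1}{\frac{23674267}{36}} = \frac{36}{23674267}$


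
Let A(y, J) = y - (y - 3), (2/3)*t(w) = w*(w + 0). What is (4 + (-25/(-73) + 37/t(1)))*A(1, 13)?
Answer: 6353/73 ≈ 87.027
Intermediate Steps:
t(w) = 3*w²/2 (t(w) = 3*(w*(w + 0))/2 = 3*(w*w)/2 = 3*w²/2)
A(y, J) = 3 (A(y, J) = y - (-3 + y) = y + (3 - y) = 3)
(4 + (-25/(-73) + 37/t(1)))*A(1, 13) = (4 + (-25/(-73) + 37/(((3/2)*1²))))*3 = (4 + (-25*(-1/73) + 37/(((3/2)*1))))*3 = (4 + (25/73 + 37/(3/2)))*3 = (4 + (25/73 + 37*(⅔)))*3 = (4 + (25/73 + 74/3))*3 = (4 + 5477/219)*3 = (6353/219)*3 = 6353/73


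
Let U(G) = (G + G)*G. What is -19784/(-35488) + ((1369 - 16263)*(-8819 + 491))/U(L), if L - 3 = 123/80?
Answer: 53355564895489/17712948 ≈ 3.0122e+6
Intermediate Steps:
L = 363/80 (L = 3 + 123/80 = 363/80 ≈ 4.5375)
U(G) = 2*G² (U(G) = (2*G)*G = 2*G²)
-19784/(-35488) + ((1369 - 16263)*(-8819 + 491))/U(L) = -19784/(-35488) + ((1369 - 16263)*(-8819 + 491))/((2*(363/80)²)) = -19784*(-1/35488) + (-14894*(-8328))/((2*(131769/6400))) = 2473/4436 + 124037232/(131769/3200) = 2473/4436 + 124037232*(3200/131769) = 2473/4436 + 12027852800/3993 = 53355564895489/17712948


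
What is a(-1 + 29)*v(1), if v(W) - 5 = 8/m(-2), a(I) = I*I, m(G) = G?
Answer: 784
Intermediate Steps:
a(I) = I**2
v(W) = 1 (v(W) = 5 + 8/(-2) = 5 + 8*(-1/2) = 5 - 4 = 1)
a(-1 + 29)*v(1) = (-1 + 29)**2*1 = 28**2*1 = 784*1 = 784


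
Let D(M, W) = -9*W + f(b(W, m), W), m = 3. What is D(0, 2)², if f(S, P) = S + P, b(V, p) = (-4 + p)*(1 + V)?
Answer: 361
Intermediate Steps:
b(V, p) = (1 + V)*(-4 + p)
f(S, P) = P + S
D(M, W) = -1 - 9*W (D(M, W) = -9*W + (W + (-4 + 3 - 4*W + W*3)) = -9*W + (W + (-4 + 3 - 4*W + 3*W)) = -9*W + (W + (-1 - W)) = -9*W - 1 = -1 - 9*W)
D(0, 2)² = (-1 - 9*2)² = (-1 - 18)² = (-19)² = 361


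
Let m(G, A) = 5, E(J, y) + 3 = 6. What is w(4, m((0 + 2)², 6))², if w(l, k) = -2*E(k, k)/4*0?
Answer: 0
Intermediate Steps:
E(J, y) = 3 (E(J, y) = -3 + 6 = 3)
w(l, k) = 0 (w(l, k) = -6/4*0 = -2*¾*0 = -3/2*0 = 0)
w(4, m((0 + 2)², 6))² = 0² = 0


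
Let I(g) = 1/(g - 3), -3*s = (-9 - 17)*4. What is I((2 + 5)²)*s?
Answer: 52/69 ≈ 0.75362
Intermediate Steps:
s = 104/3 (s = -(-9 - 17)*4/3 = -(-26)*4/3 = -⅓*(-104) = 104/3 ≈ 34.667)
I(g) = 1/(-3 + g)
I((2 + 5)²)*s = (104/3)/(-3 + (2 + 5)²) = (104/3)/(-3 + 7²) = (104/3)/(-3 + 49) = (104/3)/46 = (1/46)*(104/3) = 52/69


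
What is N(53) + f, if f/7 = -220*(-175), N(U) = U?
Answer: 269553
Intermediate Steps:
f = 269500 (f = 7*(-220*(-175)) = 7*38500 = 269500)
N(53) + f = 53 + 269500 = 269553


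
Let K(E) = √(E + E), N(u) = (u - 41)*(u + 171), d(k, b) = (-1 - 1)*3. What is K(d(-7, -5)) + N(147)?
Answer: 33708 + 2*I*√3 ≈ 33708.0 + 3.4641*I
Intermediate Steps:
d(k, b) = -6 (d(k, b) = -2*3 = -6)
N(u) = (-41 + u)*(171 + u)
K(E) = √2*√E (K(E) = √(2*E) = √2*√E)
K(d(-7, -5)) + N(147) = √2*√(-6) + (-7011 + 147² + 130*147) = √2*(I*√6) + (-7011 + 21609 + 19110) = 2*I*√3 + 33708 = 33708 + 2*I*√3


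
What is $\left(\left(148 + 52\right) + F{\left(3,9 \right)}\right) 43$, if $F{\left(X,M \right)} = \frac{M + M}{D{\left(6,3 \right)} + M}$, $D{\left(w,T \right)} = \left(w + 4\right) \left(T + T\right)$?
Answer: $\frac{198058}{23} \approx 8611.2$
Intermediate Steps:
$D{\left(w,T \right)} = 2 T \left(4 + w\right)$ ($D{\left(w,T \right)} = \left(4 + w\right) 2 T = 2 T \left(4 + w\right)$)
$F{\left(X,M \right)} = \frac{2 M}{60 + M}$ ($F{\left(X,M \right)} = \frac{M + M}{2 \cdot 3 \left(4 + 6\right) + M} = \frac{2 M}{2 \cdot 3 \cdot 10 + M} = \frac{2 M}{60 + M}$)
$\left(\left(148 + 52\right) + F{\left(3,9 \right)}\right) 43 = \left(\left(148 + 52\right) + 2 \cdot 9 \frac{1}{60 + 9}\right) 43 = \left(200 + 2 \cdot 9 \cdot \frac{1}{69}\right) 43 = \left(200 + \frac{6}{23}\right) 43 = \frac{4606}{23} \cdot 43 = \frac{198058}{23}$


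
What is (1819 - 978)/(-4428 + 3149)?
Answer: -841/1279 ≈ -0.65755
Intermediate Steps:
(1819 - 978)/(-4428 + 3149) = 841/(-1279) = 841*(-1/1279) = -841/1279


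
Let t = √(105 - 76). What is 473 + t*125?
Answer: 473 + 125*√29 ≈ 1146.1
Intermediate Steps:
t = √29 ≈ 5.3852
473 + t*125 = 473 + √29*125 = 473 + 125*√29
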